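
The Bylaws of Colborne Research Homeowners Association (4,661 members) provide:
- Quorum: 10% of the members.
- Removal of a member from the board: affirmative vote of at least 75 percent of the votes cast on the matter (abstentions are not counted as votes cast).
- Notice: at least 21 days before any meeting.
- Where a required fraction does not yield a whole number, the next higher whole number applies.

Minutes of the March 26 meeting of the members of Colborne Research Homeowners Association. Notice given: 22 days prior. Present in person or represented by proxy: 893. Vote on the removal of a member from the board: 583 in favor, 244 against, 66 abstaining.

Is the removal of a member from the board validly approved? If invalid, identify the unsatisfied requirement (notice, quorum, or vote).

Notice: 22 days given; 21 required. Satisfied.
Quorum: 10% of 4,661 = 466.10, rounded up to 467; 893 present. Satisfied.
Vote: requires three-fourths of the votes cast (893 − 66 abstaining = 827); 3/4 of 827 = 620.25, rounded up to 621, so 621 needed; 583 in favor. Not satisfied.

Invalid — vote requirement not satisfied.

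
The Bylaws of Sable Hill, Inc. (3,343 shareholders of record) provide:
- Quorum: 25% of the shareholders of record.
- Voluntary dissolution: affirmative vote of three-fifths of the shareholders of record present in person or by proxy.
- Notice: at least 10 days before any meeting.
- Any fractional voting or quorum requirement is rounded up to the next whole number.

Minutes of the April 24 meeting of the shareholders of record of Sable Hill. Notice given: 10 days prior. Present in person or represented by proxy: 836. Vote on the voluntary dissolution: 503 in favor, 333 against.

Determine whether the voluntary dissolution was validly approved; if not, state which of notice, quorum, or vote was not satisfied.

Notice: 10 days given; 10 required. Satisfied.
Quorum: 25% of 3,343 = 835.75, rounded up to 836; 836 present. Satisfied.
Vote: requires three-fifths of those present (836); 3/5 of 836 = 501.60, rounded up to 502, so 502 needed; 503 in favor. Satisfied.

Valid — all requirements satisfied.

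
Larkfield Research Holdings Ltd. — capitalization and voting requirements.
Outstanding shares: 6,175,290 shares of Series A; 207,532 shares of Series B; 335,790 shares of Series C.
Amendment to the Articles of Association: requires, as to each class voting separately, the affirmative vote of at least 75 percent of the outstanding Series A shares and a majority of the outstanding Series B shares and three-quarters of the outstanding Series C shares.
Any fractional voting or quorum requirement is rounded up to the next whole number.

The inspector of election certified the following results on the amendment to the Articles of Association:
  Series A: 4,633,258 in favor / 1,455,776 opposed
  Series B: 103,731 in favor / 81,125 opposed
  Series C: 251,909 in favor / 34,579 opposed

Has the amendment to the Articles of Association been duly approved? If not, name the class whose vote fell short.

Series A: 3/4 of 6175290 = 4631467.50, rounded up to 4631468; 4,631,468 required, 4,633,258 in favor — approved.
Series B: a majority of 207532 is 103767; 103,767 required, 103,731 in favor — not approved.
Series C: 3/4 of 335790 = 251842.50, rounded up to 251843; 251,843 required, 251,909 in favor — approved.

Not approved — the Series B shares did not give the required vote.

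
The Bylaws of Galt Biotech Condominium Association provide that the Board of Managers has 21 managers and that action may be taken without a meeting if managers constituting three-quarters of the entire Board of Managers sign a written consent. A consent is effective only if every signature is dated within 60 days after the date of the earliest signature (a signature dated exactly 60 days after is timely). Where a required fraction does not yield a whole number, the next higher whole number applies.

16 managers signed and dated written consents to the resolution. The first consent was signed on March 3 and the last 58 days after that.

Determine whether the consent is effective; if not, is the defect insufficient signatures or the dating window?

Effective — both the signature and dating-window requirements are satisfied.

Signatures required: three-quarters of 21 — 3/4 of 21 = 15.75, rounded up to 16, so 16 needed; 16 signed. Sufficient.
Dating window: the latest signature is 58 days after the earliest; the limit is 60 days. Within the window.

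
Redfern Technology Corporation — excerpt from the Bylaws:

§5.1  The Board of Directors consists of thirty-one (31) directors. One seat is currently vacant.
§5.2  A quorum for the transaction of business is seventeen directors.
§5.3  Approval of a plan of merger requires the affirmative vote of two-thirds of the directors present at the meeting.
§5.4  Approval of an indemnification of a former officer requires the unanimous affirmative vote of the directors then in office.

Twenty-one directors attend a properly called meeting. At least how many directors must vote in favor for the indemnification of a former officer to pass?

The indemnification of a former officer requires the unanimous vote of the directors then in office (30).
Unanimous means all 30.
(Only 21 can vote, so the indemnification of a former officer cannot pass at this meeting, but the required vote is still 30.)

30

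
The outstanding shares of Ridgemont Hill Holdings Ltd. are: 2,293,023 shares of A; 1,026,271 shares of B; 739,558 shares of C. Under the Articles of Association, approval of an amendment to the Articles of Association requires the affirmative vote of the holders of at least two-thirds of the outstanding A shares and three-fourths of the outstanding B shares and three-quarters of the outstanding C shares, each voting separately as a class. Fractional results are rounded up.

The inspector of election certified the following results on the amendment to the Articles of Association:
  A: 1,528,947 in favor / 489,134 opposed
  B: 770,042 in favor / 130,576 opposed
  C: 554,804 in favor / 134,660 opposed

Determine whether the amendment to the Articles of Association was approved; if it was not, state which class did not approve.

Approved — every class gave the required vote.

A: 2/3 of 2293023 = 1528682; 1,528,682 required, 1,528,947 in favor — approved.
B: 3/4 of 1026271 = 769703.25, rounded up to 769704; 769,704 required, 770,042 in favor — approved.
C: 3/4 of 739558 = 554668.50, rounded up to 554669; 554,669 required, 554,804 in favor — approved.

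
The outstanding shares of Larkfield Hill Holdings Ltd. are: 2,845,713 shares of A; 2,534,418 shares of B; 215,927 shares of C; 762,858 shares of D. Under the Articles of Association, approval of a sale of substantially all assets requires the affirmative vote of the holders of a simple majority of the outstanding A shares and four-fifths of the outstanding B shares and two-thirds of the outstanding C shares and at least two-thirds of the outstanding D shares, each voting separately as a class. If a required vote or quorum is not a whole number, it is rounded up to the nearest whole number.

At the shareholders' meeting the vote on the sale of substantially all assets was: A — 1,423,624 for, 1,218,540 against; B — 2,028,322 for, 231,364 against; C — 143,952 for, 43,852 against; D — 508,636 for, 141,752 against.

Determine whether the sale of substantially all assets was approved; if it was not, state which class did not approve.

A: a majority of 2845713 is 1422857; 1,422,857 required, 1,423,624 in favor — approved.
B: 4/5 of 2534418 = 2027534.40, rounded up to 2027535; 2,027,535 required, 2,028,322 in favor — approved.
C: 2/3 of 215927 = 143951.33, rounded up to 143952; 143,952 required, 143,952 in favor — approved.
D: 2/3 of 762858 = 508572; 508,572 required, 508,636 in favor — approved.

Approved — every class gave the required vote.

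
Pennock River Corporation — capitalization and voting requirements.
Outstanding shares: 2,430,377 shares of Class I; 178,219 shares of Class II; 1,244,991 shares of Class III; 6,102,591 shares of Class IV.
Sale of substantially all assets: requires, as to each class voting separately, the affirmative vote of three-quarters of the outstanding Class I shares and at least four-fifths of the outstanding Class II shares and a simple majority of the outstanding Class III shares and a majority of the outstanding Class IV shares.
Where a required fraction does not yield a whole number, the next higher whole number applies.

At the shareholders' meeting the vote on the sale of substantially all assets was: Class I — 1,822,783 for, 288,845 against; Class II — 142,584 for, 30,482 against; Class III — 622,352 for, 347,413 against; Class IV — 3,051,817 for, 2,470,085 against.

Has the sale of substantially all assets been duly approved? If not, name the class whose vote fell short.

Not approved — the Class III shares did not give the required vote.

Class I: 3/4 of 2430377 = 1822782.75, rounded up to 1822783; 1,822,783 required, 1,822,783 in favor — approved.
Class II: 4/5 of 178219 = 142575.20, rounded up to 142576; 142,576 required, 142,584 in favor — approved.
Class III: a majority of 1244991 is 622496; 622,496 required, 622,352 in favor — not approved.
Class IV: a majority of 6102591 is 3051296; 3,051,296 required, 3,051,817 in favor — approved.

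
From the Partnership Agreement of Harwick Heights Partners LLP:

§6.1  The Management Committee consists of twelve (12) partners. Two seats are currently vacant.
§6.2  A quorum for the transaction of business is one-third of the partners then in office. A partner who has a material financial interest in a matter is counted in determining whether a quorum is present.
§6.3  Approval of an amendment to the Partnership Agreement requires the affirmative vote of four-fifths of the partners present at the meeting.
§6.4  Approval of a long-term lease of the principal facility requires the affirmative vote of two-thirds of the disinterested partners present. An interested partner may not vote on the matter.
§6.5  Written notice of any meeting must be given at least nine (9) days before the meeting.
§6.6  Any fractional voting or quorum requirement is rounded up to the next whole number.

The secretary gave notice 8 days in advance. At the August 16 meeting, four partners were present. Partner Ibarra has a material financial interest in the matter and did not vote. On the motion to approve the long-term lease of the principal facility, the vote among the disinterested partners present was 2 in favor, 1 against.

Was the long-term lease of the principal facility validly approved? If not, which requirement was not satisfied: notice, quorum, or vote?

Invalid — notice requirement not satisfied.

Notice: 8 days given; 9 required (8 < 9). Not satisfied.
Quorum: 4 present (interested partners count toward quorum); quorum is 4. Satisfied.
Vote: the long-term lease of the principal facility requires two-thirds of the disinterested partners present (4 − 1 = 3). 2/3 of 3 = 2, so 2 affirmative votes are needed; 2 voted in favor. Satisfied.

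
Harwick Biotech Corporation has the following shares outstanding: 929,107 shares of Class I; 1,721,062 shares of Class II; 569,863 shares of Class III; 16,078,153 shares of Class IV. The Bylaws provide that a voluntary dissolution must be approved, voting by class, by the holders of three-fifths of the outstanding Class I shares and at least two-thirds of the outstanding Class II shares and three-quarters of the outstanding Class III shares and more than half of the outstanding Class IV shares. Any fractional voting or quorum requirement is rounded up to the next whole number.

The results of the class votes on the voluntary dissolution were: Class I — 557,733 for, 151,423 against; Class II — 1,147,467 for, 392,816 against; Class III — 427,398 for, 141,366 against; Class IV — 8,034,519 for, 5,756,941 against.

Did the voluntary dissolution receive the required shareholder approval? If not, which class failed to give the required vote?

Class I: 3/5 of 929107 = 557464.20, rounded up to 557465; 557,465 required, 557,733 in favor — approved.
Class II: 2/3 of 1721062 = 1147374.67, rounded up to 1147375; 1,147,375 required, 1,147,467 in favor — approved.
Class III: 3/4 of 569863 = 427397.25, rounded up to 427398; 427,398 required, 427,398 in favor — approved.
Class IV: a majority of 16078153 is 8039077; 8,039,077 required, 8,034,519 in favor — not approved.

Not approved — the Class IV shares did not give the required vote.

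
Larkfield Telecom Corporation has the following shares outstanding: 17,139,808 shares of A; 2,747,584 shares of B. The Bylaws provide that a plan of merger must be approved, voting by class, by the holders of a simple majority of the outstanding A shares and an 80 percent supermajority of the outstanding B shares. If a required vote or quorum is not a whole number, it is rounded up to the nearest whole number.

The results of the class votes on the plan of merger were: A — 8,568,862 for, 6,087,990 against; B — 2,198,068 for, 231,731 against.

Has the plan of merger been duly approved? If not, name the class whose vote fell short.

Not approved — the A shares did not give the required vote.

A: a majority of 17139808 is 8569905; 8,569,905 required, 8,568,862 in favor — not approved.
B: 4/5 of 2747584 = 2198067.20, rounded up to 2198068; 2,198,068 required, 2,198,068 in favor — approved.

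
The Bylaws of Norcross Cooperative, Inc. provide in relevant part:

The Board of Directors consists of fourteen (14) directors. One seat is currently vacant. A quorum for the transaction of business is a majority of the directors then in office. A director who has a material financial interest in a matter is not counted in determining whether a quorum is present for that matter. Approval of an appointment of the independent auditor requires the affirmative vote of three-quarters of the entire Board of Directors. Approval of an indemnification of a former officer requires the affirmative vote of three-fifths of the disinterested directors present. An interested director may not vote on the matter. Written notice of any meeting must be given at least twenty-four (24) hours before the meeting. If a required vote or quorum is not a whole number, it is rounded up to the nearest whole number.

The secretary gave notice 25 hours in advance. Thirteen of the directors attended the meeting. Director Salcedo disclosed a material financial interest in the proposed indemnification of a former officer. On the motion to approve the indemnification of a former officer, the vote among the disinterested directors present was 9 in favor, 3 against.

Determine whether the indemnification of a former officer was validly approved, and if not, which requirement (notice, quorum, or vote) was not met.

Valid — all requirements satisfied.

Notice: 25 hours given; 24 required (25 ≥ 24). Satisfied.
Quorum: 13 present, but the 1 interested director does not count, leaving 12. Quorum is 7. Satisfied.
Vote: the indemnification of a former officer requires three-fifths of the disinterested directors present (13 − 1 = 12). 3/5 of 12 = 7.20, rounded up to 8, so 8 affirmative votes are needed; 9 voted in favor. Satisfied.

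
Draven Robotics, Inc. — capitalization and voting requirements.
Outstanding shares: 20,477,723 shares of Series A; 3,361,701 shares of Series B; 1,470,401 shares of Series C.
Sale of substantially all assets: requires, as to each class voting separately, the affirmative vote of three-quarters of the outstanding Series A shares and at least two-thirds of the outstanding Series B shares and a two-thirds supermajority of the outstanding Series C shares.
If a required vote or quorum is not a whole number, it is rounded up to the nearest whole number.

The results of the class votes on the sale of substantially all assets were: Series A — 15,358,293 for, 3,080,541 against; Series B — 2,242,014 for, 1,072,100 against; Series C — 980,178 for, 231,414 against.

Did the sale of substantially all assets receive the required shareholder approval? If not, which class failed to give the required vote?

Not approved — the Series C shares did not give the required vote.

Series A: 3/4 of 20477723 = 15358292.25, rounded up to 15358293; 15,358,293 required, 15,358,293 in favor — approved.
Series B: 2/3 of 3361701 = 2241134; 2,241,134 required, 2,242,014 in favor — approved.
Series C: 2/3 of 1470401 = 980267.33, rounded up to 980268; 980,268 required, 980,178 in favor — not approved.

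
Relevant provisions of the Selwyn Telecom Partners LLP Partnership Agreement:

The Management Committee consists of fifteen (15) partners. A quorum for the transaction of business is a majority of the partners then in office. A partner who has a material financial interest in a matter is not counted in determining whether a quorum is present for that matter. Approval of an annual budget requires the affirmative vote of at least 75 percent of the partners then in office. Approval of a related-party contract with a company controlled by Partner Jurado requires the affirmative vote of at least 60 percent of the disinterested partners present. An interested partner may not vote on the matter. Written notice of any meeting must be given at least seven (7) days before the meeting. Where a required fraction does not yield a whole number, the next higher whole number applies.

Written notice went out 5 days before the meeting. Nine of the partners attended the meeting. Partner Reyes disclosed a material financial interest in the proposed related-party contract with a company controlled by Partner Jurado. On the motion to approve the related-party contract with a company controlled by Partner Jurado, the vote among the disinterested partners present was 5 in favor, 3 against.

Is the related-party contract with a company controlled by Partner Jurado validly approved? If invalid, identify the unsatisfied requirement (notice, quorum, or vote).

Invalid — notice requirement not satisfied.

Notice: 5 days given; 7 required (5 < 7). Not satisfied.
Quorum: 9 present, but the 1 interested partner does not count, leaving 8. Quorum is 8. Satisfied.
Vote: the related-party contract with a company controlled by Partner Jurado requires three-fifths of the disinterested partners present (9 − 1 = 8). 3/5 of 8 = 4.80, rounded up to 5, so 5 affirmative votes are needed; 5 voted in favor. Satisfied.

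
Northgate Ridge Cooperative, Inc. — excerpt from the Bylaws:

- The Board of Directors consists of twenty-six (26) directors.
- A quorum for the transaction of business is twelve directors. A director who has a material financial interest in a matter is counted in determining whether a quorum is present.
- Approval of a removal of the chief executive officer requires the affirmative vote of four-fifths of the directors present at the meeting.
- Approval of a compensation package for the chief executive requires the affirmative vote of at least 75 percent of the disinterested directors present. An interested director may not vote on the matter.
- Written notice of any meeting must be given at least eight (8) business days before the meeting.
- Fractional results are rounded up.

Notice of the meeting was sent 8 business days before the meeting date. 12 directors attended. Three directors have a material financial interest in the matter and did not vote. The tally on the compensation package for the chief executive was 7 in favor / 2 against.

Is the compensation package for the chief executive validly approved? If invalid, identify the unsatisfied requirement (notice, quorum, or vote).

Valid — all requirements satisfied.

Notice: 8 business days given; 8 required (8 ≥ 8). Satisfied.
Quorum: 12 present (interested directors count toward quorum); quorum is 12. Satisfied.
Vote: the compensation package for the chief executive requires three-fourths of the disinterested directors present (12 − 3 = 9). 3/4 of 9 = 6.75, rounded up to 7, so 7 affirmative votes are needed; 7 voted in favor. Satisfied.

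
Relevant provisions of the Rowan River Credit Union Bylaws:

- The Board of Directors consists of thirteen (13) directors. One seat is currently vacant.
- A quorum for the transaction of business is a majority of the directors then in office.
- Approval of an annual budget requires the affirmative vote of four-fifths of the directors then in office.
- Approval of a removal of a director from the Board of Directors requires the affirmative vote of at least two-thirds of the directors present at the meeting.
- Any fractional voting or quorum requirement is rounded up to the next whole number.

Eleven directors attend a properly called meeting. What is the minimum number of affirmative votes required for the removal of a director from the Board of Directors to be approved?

8

The removal of a director from the Board of Directors requires two-thirds of the directors present (11).
2/3 of 11 = 7.33, rounded up to 8.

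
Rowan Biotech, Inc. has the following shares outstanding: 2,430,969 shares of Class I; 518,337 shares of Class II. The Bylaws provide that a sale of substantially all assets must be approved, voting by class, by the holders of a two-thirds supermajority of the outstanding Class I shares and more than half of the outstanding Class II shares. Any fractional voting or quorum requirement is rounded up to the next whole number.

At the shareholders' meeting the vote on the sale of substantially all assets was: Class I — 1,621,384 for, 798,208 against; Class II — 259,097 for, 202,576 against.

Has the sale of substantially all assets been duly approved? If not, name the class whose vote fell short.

Not approved — the Class II shares did not give the required vote.

Class I: 2/3 of 2430969 = 1620646; 1,620,646 required, 1,621,384 in favor — approved.
Class II: a majority of 518337 is 259169; 259,169 required, 259,097 in favor — not approved.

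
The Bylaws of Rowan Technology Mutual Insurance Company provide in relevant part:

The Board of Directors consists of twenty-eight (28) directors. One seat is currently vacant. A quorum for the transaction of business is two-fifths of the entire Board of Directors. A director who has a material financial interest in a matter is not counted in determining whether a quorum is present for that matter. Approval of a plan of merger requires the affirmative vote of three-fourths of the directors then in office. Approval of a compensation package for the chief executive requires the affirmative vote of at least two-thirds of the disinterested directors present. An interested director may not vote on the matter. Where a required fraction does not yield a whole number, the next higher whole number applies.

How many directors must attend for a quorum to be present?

2/5 of 28 = 11.20, rounded up to 12.

12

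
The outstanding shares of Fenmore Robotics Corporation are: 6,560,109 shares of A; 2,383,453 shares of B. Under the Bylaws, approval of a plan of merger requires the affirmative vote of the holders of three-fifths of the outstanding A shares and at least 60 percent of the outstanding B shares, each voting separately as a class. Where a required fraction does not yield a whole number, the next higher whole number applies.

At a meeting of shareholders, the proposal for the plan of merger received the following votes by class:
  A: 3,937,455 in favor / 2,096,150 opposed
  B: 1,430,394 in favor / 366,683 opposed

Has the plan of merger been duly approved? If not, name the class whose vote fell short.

Approved — every class gave the required vote.

A: 3/5 of 6560109 = 3936065.40, rounded up to 3936066; 3,936,066 required, 3,937,455 in favor — approved.
B: 3/5 of 2383453 = 1430071.80, rounded up to 1430072; 1,430,072 required, 1,430,394 in favor — approved.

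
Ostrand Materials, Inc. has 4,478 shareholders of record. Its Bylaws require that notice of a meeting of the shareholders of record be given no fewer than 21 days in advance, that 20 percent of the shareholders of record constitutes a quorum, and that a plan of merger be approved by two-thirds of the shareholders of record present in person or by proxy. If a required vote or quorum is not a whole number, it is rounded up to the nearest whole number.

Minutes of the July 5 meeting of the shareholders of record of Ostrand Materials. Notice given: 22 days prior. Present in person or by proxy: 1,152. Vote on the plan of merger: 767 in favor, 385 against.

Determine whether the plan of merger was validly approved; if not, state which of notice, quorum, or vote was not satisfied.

Notice: 22 days given; 21 required. Satisfied.
Quorum: 20% of 4,478 = 895.60, rounded up to 896; 1,152 present. Satisfied.
Vote: requires two-thirds of those present (1,152); 2/3 of 1152 = 768, so 768 needed; 767 in favor. Not satisfied.

Invalid — vote requirement not satisfied.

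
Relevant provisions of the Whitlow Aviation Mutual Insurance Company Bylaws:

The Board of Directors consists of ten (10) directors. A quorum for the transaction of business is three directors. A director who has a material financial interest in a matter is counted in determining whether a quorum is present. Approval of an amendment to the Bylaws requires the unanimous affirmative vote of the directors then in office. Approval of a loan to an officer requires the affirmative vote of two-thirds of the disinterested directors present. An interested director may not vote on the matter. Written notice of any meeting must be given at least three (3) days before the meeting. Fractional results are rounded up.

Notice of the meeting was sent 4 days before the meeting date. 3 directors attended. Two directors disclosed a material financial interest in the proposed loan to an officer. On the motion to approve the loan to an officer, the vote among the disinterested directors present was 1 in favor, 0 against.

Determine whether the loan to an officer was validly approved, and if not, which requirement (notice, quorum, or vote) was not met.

Valid — all requirements satisfied.

Notice: 4 days given; 3 required (4 ≥ 3). Satisfied.
Quorum: 3 present (interested directors count toward quorum); quorum is 3. Satisfied.
Vote: the loan to an officer requires two-thirds of the disinterested directors present (3 − 2 = 1). 2/3 of 1 = 0.67, rounded up to 1, so 1 affirmative vote is needed; 1 voted in favor. Satisfied.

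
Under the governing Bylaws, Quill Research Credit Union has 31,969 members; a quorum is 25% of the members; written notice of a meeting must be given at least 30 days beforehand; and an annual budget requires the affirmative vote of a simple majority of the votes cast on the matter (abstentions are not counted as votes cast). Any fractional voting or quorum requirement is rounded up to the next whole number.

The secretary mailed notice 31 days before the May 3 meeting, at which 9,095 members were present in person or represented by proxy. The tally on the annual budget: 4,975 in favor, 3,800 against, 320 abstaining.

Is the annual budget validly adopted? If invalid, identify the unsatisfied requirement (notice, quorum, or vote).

Notice: 31 days given; 30 required. Satisfied.
Quorum: 25% of 31,969 = 7,992.25, rounded up to 7,993; 9,095 present. Satisfied.
Vote: requires a majority of the votes cast (9,095 − 320 abstaining = 8,775); a majority of 8775 is 4388, so 4,388 needed; 4,975 in favor. Satisfied.

Valid — all requirements satisfied.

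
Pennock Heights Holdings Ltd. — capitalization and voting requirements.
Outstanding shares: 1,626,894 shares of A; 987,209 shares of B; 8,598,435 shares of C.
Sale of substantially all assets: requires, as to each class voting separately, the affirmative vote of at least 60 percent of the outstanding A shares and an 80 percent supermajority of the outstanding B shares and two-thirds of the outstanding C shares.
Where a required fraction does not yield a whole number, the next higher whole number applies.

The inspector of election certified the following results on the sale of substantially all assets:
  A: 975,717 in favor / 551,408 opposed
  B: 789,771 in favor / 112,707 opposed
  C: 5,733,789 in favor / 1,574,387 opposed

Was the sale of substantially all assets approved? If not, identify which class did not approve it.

Not approved — the A shares did not give the required vote.

A: 3/5 of 1626894 = 976136.40, rounded up to 976137; 976,137 required, 975,717 in favor — not approved.
B: 4/5 of 987209 = 789767.20, rounded up to 789768; 789,768 required, 789,771 in favor — approved.
C: 2/3 of 8598435 = 5732290; 5,732,290 required, 5,733,789 in favor — approved.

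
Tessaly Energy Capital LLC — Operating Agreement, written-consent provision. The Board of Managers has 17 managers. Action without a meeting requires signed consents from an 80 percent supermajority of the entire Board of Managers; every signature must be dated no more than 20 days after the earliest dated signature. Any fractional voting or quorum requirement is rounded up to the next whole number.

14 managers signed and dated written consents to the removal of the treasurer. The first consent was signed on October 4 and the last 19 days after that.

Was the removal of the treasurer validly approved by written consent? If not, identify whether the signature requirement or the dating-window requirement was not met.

Signatures required: an 80 percent supermajority of 17 — 4/5 of 17 = 13.60, rounded up to 14, so 14 needed; 14 signed. Sufficient.
Dating window: the latest signature is 19 days after the earliest; the limit is 20 days. Within the window.

Effective — both the signature and dating-window requirements are satisfied.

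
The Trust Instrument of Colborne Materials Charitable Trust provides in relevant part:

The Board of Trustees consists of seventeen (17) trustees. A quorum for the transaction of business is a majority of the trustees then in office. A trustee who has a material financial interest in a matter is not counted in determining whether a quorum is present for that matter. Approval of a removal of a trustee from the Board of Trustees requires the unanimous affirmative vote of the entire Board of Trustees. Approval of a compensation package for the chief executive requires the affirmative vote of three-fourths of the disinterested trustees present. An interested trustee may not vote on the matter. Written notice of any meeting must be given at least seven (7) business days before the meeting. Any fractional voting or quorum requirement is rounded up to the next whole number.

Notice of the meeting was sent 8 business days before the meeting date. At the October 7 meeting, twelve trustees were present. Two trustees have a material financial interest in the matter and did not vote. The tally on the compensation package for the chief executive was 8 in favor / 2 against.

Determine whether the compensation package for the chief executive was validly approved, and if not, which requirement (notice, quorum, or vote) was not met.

Valid — all requirements satisfied.

Notice: 8 business days given; 7 required (8 ≥ 7). Satisfied.
Quorum: 12 present, but the 2 interested trustees do not count, leaving 10. Quorum is 9. Satisfied.
Vote: the compensation package for the chief executive requires three-fourths of the disinterested trustees present (12 − 2 = 10). 3/4 of 10 = 7.50, rounded up to 8, so 8 affirmative votes are needed; 8 voted in favor. Satisfied.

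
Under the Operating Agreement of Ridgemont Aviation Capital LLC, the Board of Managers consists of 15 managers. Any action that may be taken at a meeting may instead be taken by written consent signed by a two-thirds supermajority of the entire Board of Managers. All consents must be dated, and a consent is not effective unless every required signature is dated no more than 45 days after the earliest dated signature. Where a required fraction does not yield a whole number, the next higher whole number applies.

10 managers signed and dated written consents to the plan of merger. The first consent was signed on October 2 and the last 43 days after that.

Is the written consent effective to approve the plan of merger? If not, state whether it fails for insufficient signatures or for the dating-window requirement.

Signatures required: a two-thirds supermajority of 15 — 2/3 of 15 = 10, so 10 needed; 10 signed. Sufficient.
Dating window: the latest signature is 43 days after the earliest; the limit is 45 days. Within the window.

Effective — both the signature and dating-window requirements are satisfied.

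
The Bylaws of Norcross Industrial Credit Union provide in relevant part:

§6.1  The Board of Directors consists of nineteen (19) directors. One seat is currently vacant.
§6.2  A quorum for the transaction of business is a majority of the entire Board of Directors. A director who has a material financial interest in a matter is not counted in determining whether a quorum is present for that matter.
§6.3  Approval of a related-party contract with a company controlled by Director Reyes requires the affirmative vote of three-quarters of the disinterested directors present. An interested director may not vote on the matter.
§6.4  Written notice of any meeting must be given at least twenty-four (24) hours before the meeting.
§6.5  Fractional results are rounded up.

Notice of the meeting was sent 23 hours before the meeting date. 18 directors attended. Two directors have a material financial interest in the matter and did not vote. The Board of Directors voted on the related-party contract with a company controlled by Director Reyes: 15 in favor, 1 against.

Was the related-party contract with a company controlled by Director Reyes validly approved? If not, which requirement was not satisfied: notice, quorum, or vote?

Invalid — notice requirement not satisfied.

Notice: 23 hours given; 24 required (23 < 24). Not satisfied.
Quorum: 18 present, but the 2 interested directors do not count, leaving 16. Quorum is 10. Satisfied.
Vote: the related-party contract with a company controlled by Director Reyes requires three-fourths of the disinterested directors present (18 − 2 = 16). 3/4 of 16 = 12, so 12 affirmative votes are needed; 15 voted in favor. Satisfied.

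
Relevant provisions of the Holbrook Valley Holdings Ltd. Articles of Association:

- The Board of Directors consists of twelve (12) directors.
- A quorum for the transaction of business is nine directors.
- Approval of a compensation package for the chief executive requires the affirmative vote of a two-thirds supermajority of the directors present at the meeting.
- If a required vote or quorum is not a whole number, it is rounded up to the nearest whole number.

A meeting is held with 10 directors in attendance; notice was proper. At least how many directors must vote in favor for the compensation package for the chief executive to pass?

The compensation package for the chief executive requires two-thirds of the directors present (10).
2/3 of 10 = 6.67, rounded up to 7.

7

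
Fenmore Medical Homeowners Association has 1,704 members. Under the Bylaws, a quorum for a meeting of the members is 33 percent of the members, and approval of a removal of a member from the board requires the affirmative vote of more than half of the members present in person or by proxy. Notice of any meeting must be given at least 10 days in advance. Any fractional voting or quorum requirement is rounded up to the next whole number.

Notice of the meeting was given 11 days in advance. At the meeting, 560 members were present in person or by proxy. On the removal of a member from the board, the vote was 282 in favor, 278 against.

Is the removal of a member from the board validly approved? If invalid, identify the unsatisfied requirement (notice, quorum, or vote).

Invalid — quorum requirement not satisfied.

Notice: 11 days given; 10 required. Satisfied.
Quorum: 33% of 1,704 = 562.32, rounded up to 563; 560 present. Not satisfied.
Vote: requires a majority of those present (560); a majority of 560 is 281, so 281 needed; 282 in favor. Satisfied.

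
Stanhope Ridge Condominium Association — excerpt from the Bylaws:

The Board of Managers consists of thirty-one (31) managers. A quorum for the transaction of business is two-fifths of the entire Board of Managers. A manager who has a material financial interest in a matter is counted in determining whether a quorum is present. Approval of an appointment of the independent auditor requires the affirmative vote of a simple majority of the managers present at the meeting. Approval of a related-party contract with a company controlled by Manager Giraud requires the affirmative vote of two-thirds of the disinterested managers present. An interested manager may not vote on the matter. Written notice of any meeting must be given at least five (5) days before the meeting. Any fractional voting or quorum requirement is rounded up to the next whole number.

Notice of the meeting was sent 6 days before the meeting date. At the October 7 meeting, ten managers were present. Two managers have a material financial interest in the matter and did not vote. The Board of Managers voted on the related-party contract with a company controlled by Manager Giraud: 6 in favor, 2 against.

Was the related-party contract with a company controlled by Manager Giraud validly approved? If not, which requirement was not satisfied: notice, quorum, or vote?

Invalid — quorum requirement not satisfied.

Notice: 6 days given; 5 required (6 ≥ 5). Satisfied.
Quorum: 10 present (interested managers count toward quorum); quorum is 13. Not satisfied.
Vote: the related-party contract with a company controlled by Manager Giraud requires two-thirds of the disinterested managers present (10 − 2 = 8). 2/3 of 8 = 5.33, rounded up to 6, so 6 affirmative votes are needed; 6 voted in favor. Satisfied. (Moot — without a quorum no business can be validly transacted.)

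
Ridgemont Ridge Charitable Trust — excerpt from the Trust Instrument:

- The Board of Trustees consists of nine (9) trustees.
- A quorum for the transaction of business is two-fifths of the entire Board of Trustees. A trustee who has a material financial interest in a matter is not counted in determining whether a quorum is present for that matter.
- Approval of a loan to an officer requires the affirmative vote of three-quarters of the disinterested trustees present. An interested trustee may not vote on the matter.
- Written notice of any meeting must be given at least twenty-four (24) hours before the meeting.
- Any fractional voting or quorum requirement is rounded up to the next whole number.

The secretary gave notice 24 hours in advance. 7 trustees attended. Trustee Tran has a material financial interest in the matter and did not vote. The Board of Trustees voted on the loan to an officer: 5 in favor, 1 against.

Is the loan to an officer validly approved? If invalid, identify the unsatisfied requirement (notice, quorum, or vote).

Valid — all requirements satisfied.

Notice: 24 hours given; 24 required (24 ≥ 24). Satisfied.
Quorum: 7 present, but the 1 interested trustee does not count, leaving 6. Quorum is 4. Satisfied.
Vote: the loan to an officer requires three-fourths of the disinterested trustees present (7 − 1 = 6). 3/4 of 6 = 4.50, rounded up to 5, so 5 affirmative votes are needed; 5 voted in favor. Satisfied.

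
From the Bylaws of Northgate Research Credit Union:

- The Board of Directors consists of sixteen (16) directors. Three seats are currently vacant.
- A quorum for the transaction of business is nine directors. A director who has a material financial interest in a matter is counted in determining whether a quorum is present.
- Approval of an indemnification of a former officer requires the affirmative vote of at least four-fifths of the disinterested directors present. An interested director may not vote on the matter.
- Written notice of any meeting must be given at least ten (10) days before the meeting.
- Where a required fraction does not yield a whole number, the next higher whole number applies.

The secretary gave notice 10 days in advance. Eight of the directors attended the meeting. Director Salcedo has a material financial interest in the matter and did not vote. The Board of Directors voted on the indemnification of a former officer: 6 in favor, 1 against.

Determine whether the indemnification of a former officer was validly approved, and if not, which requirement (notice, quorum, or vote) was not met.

Invalid — quorum requirement not satisfied.

Notice: 10 days given; 10 required (10 ≥ 10). Satisfied.
Quorum: 8 present (interested directors count toward quorum); quorum is 9. Not satisfied.
Vote: the indemnification of a former officer requires four-fifths of the disinterested directors present (8 − 1 = 7). 4/5 of 7 = 5.60, rounded up to 6, so 6 affirmative votes are needed; 6 voted in favor. Satisfied. (Moot — without a quorum no business can be validly transacted.)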